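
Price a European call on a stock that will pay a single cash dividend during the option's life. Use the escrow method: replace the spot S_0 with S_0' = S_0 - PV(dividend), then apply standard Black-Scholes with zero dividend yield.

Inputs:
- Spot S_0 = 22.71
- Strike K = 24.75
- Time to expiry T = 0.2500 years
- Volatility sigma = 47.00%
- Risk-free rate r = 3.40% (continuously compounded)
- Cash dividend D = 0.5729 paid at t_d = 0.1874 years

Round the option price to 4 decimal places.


PV(D) = D * exp(-r * t_d) = 0.5729 * 0.99364866 = 0.56926131
S_0' = S_0 - PV(D) = 22.7100 - 0.56926131 = 22.14073869
d1 = (ln(S_0'/K) + (r + sigma^2/2)*T) / (sigma*sqrt(T)) = -0.32039871
d2 = d1 - sigma*sqrt(T) = -0.55539871
exp(-rT) = 0.99153602
N(d1) = 0.37433305; N(d2) = 0.28931099
C = S_0' * N(d1) - K * exp(-rT) * N(d2) = 22.14073869 * 0.37433305 - 24.7500 * 0.99153602 * 0.28931099 = 1.1882

Answer: Price = 1.1882


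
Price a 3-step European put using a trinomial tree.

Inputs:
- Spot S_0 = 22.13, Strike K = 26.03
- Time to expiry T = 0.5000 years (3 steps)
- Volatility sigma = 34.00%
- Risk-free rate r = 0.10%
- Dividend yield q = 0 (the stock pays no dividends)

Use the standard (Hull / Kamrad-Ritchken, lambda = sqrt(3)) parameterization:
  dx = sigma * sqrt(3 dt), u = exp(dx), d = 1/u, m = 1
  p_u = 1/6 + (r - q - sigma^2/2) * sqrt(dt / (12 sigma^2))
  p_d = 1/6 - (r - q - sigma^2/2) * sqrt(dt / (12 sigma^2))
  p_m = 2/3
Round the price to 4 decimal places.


Answer: Price = V(0,0) = 4.8131

Derivation:
dt = T/N = 0.166667; dx = sigma*sqrt(3*dt) = 0.240416
u = exp(dx) = 1.271778; d = 1/u = 0.786300
p_u = 0.146979, p_m = 0.666667, p_d = 0.186355
Discount per step: exp(-r*dt) = 0.999833
Stock lattice S(k, j) with j the centered position index:
  k=0: S(0,+0) = 22.1300
  k=1: S(1,-1) = 17.4008; S(1,+0) = 22.1300; S(1,+1) = 28.1445
  k=2: S(2,-2) = 13.6823; S(2,-1) = 17.4008; S(2,+0) = 22.1300; S(2,+1) = 28.1445; S(2,+2) = 35.7935
  k=3: S(3,-3) = 10.7584; S(3,-2) = 13.6823; S(3,-1) = 17.4008; S(3,+0) = 22.1300; S(3,+1) = 28.1445; S(3,+2) = 35.7935; S(3,+3) = 45.5214
Terminal payoffs V(N, j) = max(K - S_T, 0):
  V(3,-3) = 15.271617; V(3,-2) = 12.347720; V(3,-1) = 8.629171; V(3,+0) = 3.900000; V(3,+1) = 0.000000; V(3,+2) = 0.000000; V(3,+3) = 0.000000
Backward induction: V(k, j) = exp(-r*dt) * [p_u * V(k+1, j+1) + p_m * V(k+1, j) + p_d * V(k+1, j-1)]
  V(2,-2) = exp(-r*dt) * [p_u*8.629171 + p_m*12.347720 + p_d*15.271617] = 12.343998
  V(2,-1) = exp(-r*dt) * [p_u*3.900000 + p_m*8.629171 + p_d*12.347720] = 8.625616
  V(2,+0) = exp(-r*dt) * [p_u*0.000000 + p_m*3.900000 + p_d*8.629171] = 4.207386
  V(2,+1) = exp(-r*dt) * [p_u*0.000000 + p_m*0.000000 + p_d*3.900000] = 0.726662
  V(2,+2) = exp(-r*dt) * [p_u*0.000000 + p_m*0.000000 + p_d*0.000000] = 0.000000
  V(1,-1) = exp(-r*dt) * [p_u*4.207386 + p_m*8.625616 + p_d*12.343998] = 8.667724
  V(1,+0) = exp(-r*dt) * [p_u*0.726662 + p_m*4.207386 + p_d*8.625616] = 4.518399
  V(1,+1) = exp(-r*dt) * [p_u*0.000000 + p_m*0.726662 + p_d*4.207386] = 1.268296
  V(0,+0) = exp(-r*dt) * [p_u*1.268296 + p_m*4.518399 + p_d*8.667724] = 4.813147


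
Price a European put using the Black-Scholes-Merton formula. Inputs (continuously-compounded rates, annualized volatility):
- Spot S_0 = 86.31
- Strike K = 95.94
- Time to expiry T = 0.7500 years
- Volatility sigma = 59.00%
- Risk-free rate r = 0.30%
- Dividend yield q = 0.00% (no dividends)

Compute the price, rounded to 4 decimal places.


d1 = (ln(S/K) + (r - q + 0.5*sigma^2) * T) / (sigma * sqrt(T)) = 0.05286174
d2 = d1 - sigma * sqrt(T) = -0.45809325
exp(-rT) = 0.99775253; exp(-qT) = 1.00000000
P = K * exp(-rT) * N(-d2) - S_0 * exp(-qT) * N(-d1)
N(-d1) = 0.47892103; N(-d2) = 0.67655727
P = 95.9400 * 0.99775253 * 0.67655727 - 86.3100 * 1.00000000 * 0.47892103 = 23.4273

Answer: Price = 23.4273


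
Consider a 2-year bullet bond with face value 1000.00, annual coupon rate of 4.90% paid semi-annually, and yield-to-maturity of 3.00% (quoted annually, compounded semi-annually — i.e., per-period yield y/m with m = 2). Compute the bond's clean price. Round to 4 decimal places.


Answer: Price = 1036.6167

Derivation:
Coupon per period c = face * coupon_rate / m = 24.500000
Periods per year m = 2; per-period yield y/m = 0.015000
Number of cashflows N = 4
Cashflows (t years, CF_t, discount factor 1/(1+y/m)^(m*t), PV):
  t = 0.5000: CF_t = 24.500000, DF = 0.985222, PV = 24.137931
  t = 1.0000: CF_t = 24.500000, DF = 0.970662, PV = 23.781213
  t = 1.5000: CF_t = 24.500000, DF = 0.956317, PV = 23.429766
  t = 2.0000: CF_t = 1024.500000, DF = 0.942184, PV = 965.267744
Price P = sum_t PV_t = 1036.616654


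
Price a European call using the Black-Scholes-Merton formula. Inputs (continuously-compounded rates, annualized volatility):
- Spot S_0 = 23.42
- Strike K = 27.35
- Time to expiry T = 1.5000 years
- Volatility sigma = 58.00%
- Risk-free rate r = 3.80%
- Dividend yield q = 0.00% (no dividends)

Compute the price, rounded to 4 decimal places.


d1 = (ln(S/K) + (r - q + 0.5*sigma^2) * T) / (sigma * sqrt(T)) = 0.21703863
d2 = d1 - sigma * sqrt(T) = -0.49331340
exp(-rT) = 0.94459407; exp(-qT) = 1.00000000
C = S_0 * exp(-qT) * N(d1) - K * exp(-rT) * N(d2)
N(d1) = 0.58591088; N(d2) = 0.31089558
C = 23.4200 * 1.00000000 * 0.58591088 - 27.3500 * 0.94459407 * 0.31089558 = 5.6902

Answer: Price = 5.6902


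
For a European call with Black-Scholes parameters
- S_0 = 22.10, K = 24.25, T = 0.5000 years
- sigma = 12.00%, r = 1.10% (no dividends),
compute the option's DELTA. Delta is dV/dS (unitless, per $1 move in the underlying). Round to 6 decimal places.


Answer: Delta = 0.161852

Derivation:
d1 = -0.9868736836; d2 = -1.0717264973
phi(d1) = 0.2451467258; exp(-qT) = 1.0000000000; exp(-rT) = 0.9945150973
N(d1) = 0.1618522834
Delta = exp(-qT) * N(d1) = 1.0000000000 * 0.1618522834 = 0.161852


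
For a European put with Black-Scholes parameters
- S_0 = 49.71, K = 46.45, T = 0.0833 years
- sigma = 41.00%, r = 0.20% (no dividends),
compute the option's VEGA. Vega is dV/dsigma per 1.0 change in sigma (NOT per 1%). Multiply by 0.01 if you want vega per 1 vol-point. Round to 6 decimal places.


Answer: Vega = 4.682224

Derivation:
d1 = 0.6337837842; d2 = 0.5154506527
phi(d1) = 0.3263517552; exp(-qT) = 1.0000000000; exp(-rT) = 0.9998334139
Vega = S * exp(-qT) * phi(d1) * sqrt(T) = 49.7100 * 1.0000000000 * 0.3263517552 * 0.2886173938 = 4.682224


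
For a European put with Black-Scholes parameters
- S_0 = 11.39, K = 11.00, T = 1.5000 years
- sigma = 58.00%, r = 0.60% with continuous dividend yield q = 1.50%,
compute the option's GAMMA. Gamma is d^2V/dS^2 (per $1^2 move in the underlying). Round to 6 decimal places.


Answer: Gamma = 0.044763

Derivation:
d1 = 0.3852181663; d2 = -0.3251338591
phi(d1) = 0.3704136033; exp(-qT) = 0.9777512372; exp(-rT) = 0.9910403788
Gamma = exp(-qT) * phi(d1) / (S * sigma * sqrt(T)) = 0.9777512372 * 0.3704136033 / (11.3900 * 0.5800 * 1.2247448714) = 0.044763


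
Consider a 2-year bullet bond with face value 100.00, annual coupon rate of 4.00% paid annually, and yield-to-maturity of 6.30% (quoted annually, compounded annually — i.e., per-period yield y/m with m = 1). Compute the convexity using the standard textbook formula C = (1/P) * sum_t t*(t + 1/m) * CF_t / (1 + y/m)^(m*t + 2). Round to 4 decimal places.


Answer: Convexity = 5.1708

Derivation:
Coupon per period c = face * coupon_rate / m = 4.000000
Periods per year m = 1; per-period yield y/m = 0.063000
Number of cashflows N = 2
Cashflows (t years, CF_t, discount factor 1/(1+y/m)^(m*t), PV):
  t = 1.0000: CF_t = 4.000000, DF = 0.940734, PV = 3.762935
  t = 2.0000: CF_t = 104.000000, DF = 0.884980, PV = 92.037923
Price P = sum_t PV_t = 95.800858
Convexity numerator sum_t t*(t + 1/m) * CF_t / (1+y/m)^(m*t + 2):
  t = 1.0000: term = 6.660245
  t = 2.0000: term = 488.710344
Convexity = (1/P) * sum = 495.370589 / 95.800858 = 5.170837


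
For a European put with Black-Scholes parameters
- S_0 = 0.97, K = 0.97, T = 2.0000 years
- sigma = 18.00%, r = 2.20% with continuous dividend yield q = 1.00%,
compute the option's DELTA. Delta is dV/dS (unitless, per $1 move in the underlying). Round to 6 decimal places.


d1 = 0.2215601248; d2 = -0.0329983165
phi(d1) = 0.3892696540; exp(-qT) = 0.9801986733; exp(-rT) = 0.9569539575
N(-d1) = 0.4123281634
Delta = -exp(-qT) * N(-d1) = -0.9801986733 * 0.4123281634 = -0.404164

Answer: Delta = -0.404164


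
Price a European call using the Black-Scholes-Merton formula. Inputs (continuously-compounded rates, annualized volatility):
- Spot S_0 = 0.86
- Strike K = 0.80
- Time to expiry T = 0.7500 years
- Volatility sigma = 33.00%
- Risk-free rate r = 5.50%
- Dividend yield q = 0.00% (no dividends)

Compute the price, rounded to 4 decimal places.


d1 = (ln(S/K) + (r - q + 0.5*sigma^2) * T) / (sigma * sqrt(T)) = 0.54028845
d2 = d1 - sigma * sqrt(T) = 0.25450006
exp(-rT) = 0.95958920; exp(-qT) = 1.00000000
C = S_0 * exp(-qT) * N(d1) - K * exp(-rT) * N(d2)
N(d1) = 0.70550094; N(d2) = 0.60044537
C = 0.8600 * 1.00000000 * 0.70550094 - 0.8000 * 0.95958920 * 0.60044537 = 0.1458

Answer: Price = 0.1458


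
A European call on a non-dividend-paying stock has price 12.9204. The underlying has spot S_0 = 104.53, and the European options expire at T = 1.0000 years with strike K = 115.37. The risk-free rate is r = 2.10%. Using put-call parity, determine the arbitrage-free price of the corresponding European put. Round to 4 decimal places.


Put-call parity: C - P = S_0 * exp(-qT) - K * exp(-rT).
S_0 * exp(-qT) = 104.5300 * 1.00000000 = 104.53000000
K * exp(-rT) = 115.3700 * 0.97921896 = 112.97249194
P = C - S*exp(-qT) + K*exp(-rT)
P = 12.9204 - 104.53000000 + 112.97249194 = 21.3629

Answer: Put price = 21.3629


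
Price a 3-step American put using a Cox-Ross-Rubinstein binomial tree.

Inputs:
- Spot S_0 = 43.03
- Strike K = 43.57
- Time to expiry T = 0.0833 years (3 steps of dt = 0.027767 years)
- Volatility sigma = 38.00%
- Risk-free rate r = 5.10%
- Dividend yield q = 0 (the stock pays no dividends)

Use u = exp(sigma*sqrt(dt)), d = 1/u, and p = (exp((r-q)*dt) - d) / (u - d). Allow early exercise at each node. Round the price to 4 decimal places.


Answer: Price = V(0,0) = 2.2359

Derivation:
dt = T/N = 0.027767
u = exp(sigma*sqrt(dt)) = 1.065368; d = 1/u = 0.938642
p = (exp((r-q)*dt) - d) / (u - d) = 0.495358
Discount per step: exp(-r*dt) = 0.998585
Stock lattice S(k, i) with i counting down-moves:
  k=0: S(0,0) = 43.0300
  k=1: S(1,0) = 45.8428; S(1,1) = 40.3898
  k=2: S(2,0) = 48.8395; S(2,1) = 43.0300; S(2,2) = 37.9116
  k=3: S(3,0) = 52.0320; S(3,1) = 45.8428; S(3,2) = 40.3898; S(3,3) = 35.5854
Terminal payoffs V(N, i) = max(K - S_T, 0):
  V(3,0) = 0.000000; V(3,1) = 0.000000; V(3,2) = 3.180216; V(3,3) = 7.984596
Backward induction: V(k, i) = exp(-r*dt) * [p * V(k+1, i) + (1-p) * V(k+1, i+1)]; then take max(V_cont, immediate exercise) for American.
  V(2,0) = exp(-r*dt) * [p*0.000000 + (1-p)*0.000000] = 0.000000; exercise = 0.000000; V(2,0) = max -> 0.000000
  V(2,1) = exp(-r*dt) * [p*0.000000 + (1-p)*3.180216] = 1.602601; exercise = 0.540000; V(2,1) = max -> 1.602601
  V(2,2) = exp(-r*dt) * [p*3.180216 + (1-p)*7.984596] = 5.596779; exercise = 5.658435; V(2,2) = max -> 5.658435
  V(1,0) = exp(-r*dt) * [p*0.000000 + (1-p)*1.602601] = 0.807596; exercise = 0.000000; V(1,0) = max -> 0.807596
  V(1,1) = exp(-r*dt) * [p*1.602601 + (1-p)*5.658435] = 3.644183; exercise = 3.180216; V(1,1) = max -> 3.644183
  V(0,0) = exp(-r*dt) * [p*0.807596 + (1-p)*3.644183] = 2.235890; exercise = 0.540000; V(0,0) = max -> 2.235890


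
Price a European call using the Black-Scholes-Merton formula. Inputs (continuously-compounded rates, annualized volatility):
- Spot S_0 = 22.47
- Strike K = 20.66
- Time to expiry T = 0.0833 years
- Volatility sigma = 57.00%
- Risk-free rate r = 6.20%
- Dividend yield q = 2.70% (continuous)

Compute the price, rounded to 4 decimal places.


Answer: Price = 2.5330

Derivation:
d1 = (ln(S/K) + (r - q + 0.5*sigma^2) * T) / (sigma * sqrt(T)) = 0.61046768
d2 = d1 - sigma * sqrt(T) = 0.44595577
exp(-rT) = 0.99484871; exp(-qT) = 0.99775343
C = S_0 * exp(-qT) * N(d1) - K * exp(-rT) * N(d2)
N(d1) = 0.72922398; N(d2) = 0.67218540
C = 22.4700 * 0.99775343 * 0.72922398 - 20.6600 * 0.99484871 * 0.67218540 = 2.5330


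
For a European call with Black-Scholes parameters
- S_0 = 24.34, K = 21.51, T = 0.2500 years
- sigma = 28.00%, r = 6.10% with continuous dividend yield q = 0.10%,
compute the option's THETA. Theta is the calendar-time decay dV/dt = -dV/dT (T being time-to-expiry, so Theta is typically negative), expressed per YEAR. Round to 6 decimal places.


d1 = 1.0600224591; d2 = 0.9200224591
phi(d1) = 0.2274642172; exp(-qT) = 0.9997500312; exp(-rT) = 0.9848656924
Theta = -S*exp(-qT)*phi(d1)*sigma/(2*sqrt(T)) - r*K*exp(-rT)*N(d2) + q*S*exp(-qT)*N(d1)
N(d1) = 0.8554328090; N(d2) = 0.8212194886; sqrt(T) = 0.5000000000
Term 1 = -24.3400 * 0.9997500312 * 0.2274642172 * 0.2800 / (2 * 0.5000000000) = -1.5498266279
Term 2 = -0.0610 * 21.5100 * 0.9848656924 * 0.8212194886 = -1.0612226281
Term 3 = 0.0010 * 24.3400 * 0.9997500312 * 0.8554328090 = 0.0208160299
Theta = -1.5498266279 + (-1.0612226281) + (0.0208160299) = -2.590233

Answer: Theta = -2.590233


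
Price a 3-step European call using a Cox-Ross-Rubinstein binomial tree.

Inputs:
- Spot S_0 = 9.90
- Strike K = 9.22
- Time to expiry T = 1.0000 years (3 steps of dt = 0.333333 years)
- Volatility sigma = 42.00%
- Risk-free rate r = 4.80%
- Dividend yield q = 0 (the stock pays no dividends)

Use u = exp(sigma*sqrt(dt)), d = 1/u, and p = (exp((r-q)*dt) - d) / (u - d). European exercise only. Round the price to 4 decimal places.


Answer: Price = V(0,0) = 2.2781

Derivation:
dt = T/N = 0.333333
u = exp(sigma*sqrt(dt)) = 1.274415; d = 1/u = 0.784674
p = (exp((r-q)*dt) - d) / (u - d) = 0.472607
Discount per step: exp(-r*dt) = 0.984127
Stock lattice S(k, i) with i counting down-moves:
  k=0: S(0,0) = 9.9000
  k=1: S(1,0) = 12.6167; S(1,1) = 7.7683
  k=2: S(2,0) = 16.0789; S(2,1) = 9.9000; S(2,2) = 6.0956
  k=3: S(3,0) = 20.4912; S(3,1) = 12.6167; S(3,2) = 7.7683; S(3,3) = 4.7830
Terminal payoffs V(N, i) = max(S_T - K, 0):
  V(3,0) = 11.271212; V(3,1) = 3.396707; V(3,2) = 0.000000; V(3,3) = 0.000000
Backward induction: V(k, i) = exp(-r*dt) * [p * V(k+1, i) + (1-p) * V(k+1, i+1)].
  V(2,0) = exp(-r*dt) * [p*11.271212 + (1-p)*3.396707] = 7.005264
  V(2,1) = exp(-r*dt) * [p*3.396707 + (1-p)*0.000000] = 1.579826
  V(2,2) = exp(-r*dt) * [p*0.000000 + (1-p)*0.000000] = 0.000000
  V(1,0) = exp(-r*dt) * [p*7.005264 + (1-p)*1.579826] = 4.078149
  V(1,1) = exp(-r*dt) * [p*1.579826 + (1-p)*0.000000] = 0.734785
  V(0,0) = exp(-r*dt) * [p*4.078149 + (1-p)*0.734785] = 2.278137


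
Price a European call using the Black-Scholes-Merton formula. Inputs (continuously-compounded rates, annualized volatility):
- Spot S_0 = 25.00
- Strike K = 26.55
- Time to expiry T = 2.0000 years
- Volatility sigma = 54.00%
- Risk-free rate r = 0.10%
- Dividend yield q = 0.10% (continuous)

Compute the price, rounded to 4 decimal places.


Answer: Price = 6.8998

Derivation:
d1 = (ln(S/K) + (r - q + 0.5*sigma^2) * T) / (sigma * sqrt(T)) = 0.30306869
d2 = d1 - sigma * sqrt(T) = -0.46060664
exp(-rT) = 0.99800200; exp(-qT) = 0.99800200
C = S_0 * exp(-qT) * N(d1) - K * exp(-rT) * N(d2)
N(d1) = 0.61908124; N(d2) = 0.32254042
C = 25.0000 * 0.99800200 * 0.61908124 - 26.5500 * 0.99800200 * 0.32254042 = 6.8998


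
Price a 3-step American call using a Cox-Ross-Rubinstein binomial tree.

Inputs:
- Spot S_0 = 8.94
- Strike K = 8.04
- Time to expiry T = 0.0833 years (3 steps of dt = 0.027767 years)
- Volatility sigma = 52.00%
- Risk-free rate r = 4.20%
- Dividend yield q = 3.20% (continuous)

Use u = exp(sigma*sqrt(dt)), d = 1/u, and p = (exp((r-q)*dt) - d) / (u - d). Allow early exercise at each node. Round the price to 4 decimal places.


Answer: Price = V(0,0) = 1.0650

Derivation:
dt = T/N = 0.027767
u = exp(sigma*sqrt(dt)) = 1.090514; d = 1/u = 0.916999
p = (exp((r-q)*dt) - d) / (u - d) = 0.479952
Discount per step: exp(-r*dt) = 0.998834
Stock lattice S(k, i) with i counting down-moves:
  k=0: S(0,0) = 8.9400
  k=1: S(1,0) = 9.7492; S(1,1) = 8.1980
  k=2: S(2,0) = 10.6316; S(2,1) = 8.9400; S(2,2) = 7.5175
  k=3: S(3,0) = 11.5940; S(3,1) = 9.7492; S(3,2) = 8.1980; S(3,3) = 6.8936
Terminal payoffs V(N, i) = max(S_T - K, 0):
  V(3,0) = 3.553952; V(3,1) = 1.709197; V(3,2) = 0.157967; V(3,3) = 0.000000
Backward induction: V(k, i) = exp(-r*dt) * [p * V(k+1, i) + (1-p) * V(k+1, i+1)]; then take max(V_cont, immediate exercise) for American.
  V(2,0) = exp(-r*dt) * [p*3.553952 + (1-p)*1.709197] = 2.591566; exercise = 2.591638; V(2,0) = max -> 2.591638
  V(2,1) = exp(-r*dt) * [p*1.709197 + (1-p)*0.157967] = 0.901431; exercise = 0.900000; V(2,1) = max -> 0.901431
  V(2,2) = exp(-r*dt) * [p*0.157967 + (1-p)*0.000000] = 0.075728; exercise = 0.000000; V(2,2) = max -> 0.075728
  V(1,0) = exp(-r*dt) * [p*2.591638 + (1-p)*0.901431] = 1.710652; exercise = 1.709197; V(1,0) = max -> 1.710652
  V(1,1) = exp(-r*dt) * [p*0.901431 + (1-p)*0.075728] = 0.471476; exercise = 0.157967; V(1,1) = max -> 0.471476
  V(0,0) = exp(-r*dt) * [p*1.710652 + (1-p)*0.471476] = 1.064978; exercise = 0.900000; V(0,0) = max -> 1.064978


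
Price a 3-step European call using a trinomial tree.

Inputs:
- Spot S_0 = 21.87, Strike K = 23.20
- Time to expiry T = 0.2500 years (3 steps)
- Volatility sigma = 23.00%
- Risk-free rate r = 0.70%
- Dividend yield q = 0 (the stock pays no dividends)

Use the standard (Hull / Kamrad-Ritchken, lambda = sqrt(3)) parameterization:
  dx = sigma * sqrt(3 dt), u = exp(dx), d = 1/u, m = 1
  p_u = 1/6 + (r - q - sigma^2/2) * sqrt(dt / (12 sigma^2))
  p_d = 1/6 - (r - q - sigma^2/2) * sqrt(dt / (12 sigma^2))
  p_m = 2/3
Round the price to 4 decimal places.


Answer: Price = V(0,0) = 0.5526

Derivation:
dt = T/N = 0.083333; dx = sigma*sqrt(3*dt) = 0.115000
u = exp(dx) = 1.121873; d = 1/u = 0.891366
p_u = 0.159620, p_m = 0.666667, p_d = 0.173714
Discount per step: exp(-r*dt) = 0.999417
Stock lattice S(k, j) with j the centered position index:
  k=0: S(0,+0) = 21.8700
  k=1: S(1,-1) = 19.4942; S(1,+0) = 21.8700; S(1,+1) = 24.5354
  k=2: S(2,-2) = 17.3764; S(2,-1) = 19.4942; S(2,+0) = 21.8700; S(2,+1) = 24.5354; S(2,+2) = 27.5256
  k=3: S(3,-3) = 15.4888; S(3,-2) = 17.3764; S(3,-1) = 19.4942; S(3,+0) = 21.8700; S(3,+1) = 24.5354; S(3,+2) = 27.5256; S(3,+3) = 30.8802
Terminal payoffs V(N, j) = max(S_T - K, 0):
  V(3,-3) = 0.000000; V(3,-2) = 0.000000; V(3,-1) = 0.000000; V(3,+0) = 0.000000; V(3,+1) = 1.335372; V(3,+2) = 4.325582; V(3,+3) = 7.680220
Backward induction: V(k, j) = exp(-r*dt) * [p_u * V(k+1, j+1) + p_m * V(k+1, j) + p_d * V(k+1, j-1)]
  V(2,-2) = exp(-r*dt) * [p_u*0.000000 + p_m*0.000000 + p_d*0.000000] = 0.000000
  V(2,-1) = exp(-r*dt) * [p_u*0.000000 + p_m*0.000000 + p_d*0.000000] = 0.000000
  V(2,+0) = exp(-r*dt) * [p_u*1.335372 + p_m*0.000000 + p_d*0.000000] = 0.213027
  V(2,+1) = exp(-r*dt) * [p_u*4.325582 + p_m*1.335372 + p_d*0.000000] = 1.579774
  V(2,+2) = exp(-r*dt) * [p_u*7.680220 + p_m*4.325582 + p_d*1.335372] = 4.339075
  V(1,-1) = exp(-r*dt) * [p_u*0.213027 + p_m*0.000000 + p_d*0.000000] = 0.033983
  V(1,+0) = exp(-r*dt) * [p_u*1.579774 + p_m*0.213027 + p_d*0.000000] = 0.393951
  V(1,+1) = exp(-r*dt) * [p_u*4.339075 + p_m*1.579774 + p_d*0.213027] = 1.781750
  V(0,+0) = exp(-r*dt) * [p_u*1.781750 + p_m*0.393951 + p_d*0.033983] = 0.552617


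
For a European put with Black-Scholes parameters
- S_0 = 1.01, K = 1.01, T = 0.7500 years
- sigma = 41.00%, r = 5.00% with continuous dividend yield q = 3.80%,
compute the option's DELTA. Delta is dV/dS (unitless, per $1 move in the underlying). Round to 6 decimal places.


d1 = 0.2028822928; d2 = -0.1521881228
phi(d1) = 0.3908157157; exp(-qT) = 0.9719022941; exp(-rT) = 0.9631944177
N(-d1) = 0.4196135174
Delta = -exp(-qT) * N(-d1) = -0.9719022941 * 0.4196135174 = -0.407823

Answer: Delta = -0.407823


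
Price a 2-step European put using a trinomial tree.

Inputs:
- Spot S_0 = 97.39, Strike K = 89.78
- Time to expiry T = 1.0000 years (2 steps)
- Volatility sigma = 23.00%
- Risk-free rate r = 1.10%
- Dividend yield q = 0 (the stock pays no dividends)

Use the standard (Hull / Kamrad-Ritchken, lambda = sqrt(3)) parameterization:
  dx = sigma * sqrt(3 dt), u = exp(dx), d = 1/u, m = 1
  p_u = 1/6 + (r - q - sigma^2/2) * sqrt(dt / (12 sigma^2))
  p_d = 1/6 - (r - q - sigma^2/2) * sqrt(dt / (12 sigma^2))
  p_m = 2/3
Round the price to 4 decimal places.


dt = T/N = 0.500000; dx = sigma*sqrt(3*dt) = 0.281691
u = exp(dx) = 1.325370; d = 1/u = 0.754507
p_u = 0.152955, p_m = 0.666667, p_d = 0.180378
Discount per step: exp(-r*dt) = 0.994515
Stock lattice S(k, j) with j the centered position index:
  k=0: S(0,+0) = 97.3900
  k=1: S(1,-1) = 73.4814; S(1,+0) = 97.3900; S(1,+1) = 129.0777
  k=2: S(2,-2) = 55.4422; S(2,-1) = 73.4814; S(2,+0) = 97.3900; S(2,+1) = 129.0777; S(2,+2) = 171.0757
Terminal payoffs V(N, j) = max(K - S_T, 0):
  V(2,-2) = 34.337808; V(2,-1) = 16.298607; V(2,+0) = 0.000000; V(2,+1) = 0.000000; V(2,+2) = 0.000000
Backward induction: V(k, j) = exp(-r*dt) * [p_u * V(k+1, j+1) + p_m * V(k+1, j) + p_d * V(k+1, j-1)]
  V(1,-1) = exp(-r*dt) * [p_u*0.000000 + p_m*16.298607 + p_d*34.337808] = 16.965970
  V(1,+0) = exp(-r*dt) * [p_u*0.000000 + p_m*0.000000 + p_d*16.298607] = 2.923793
  V(1,+1) = exp(-r*dt) * [p_u*0.000000 + p_m*0.000000 + p_d*0.000000] = 0.000000
  V(0,+0) = exp(-r*dt) * [p_u*0.000000 + p_m*2.923793 + p_d*16.965970] = 4.982015

Answer: Price = V(0,0) = 4.9820


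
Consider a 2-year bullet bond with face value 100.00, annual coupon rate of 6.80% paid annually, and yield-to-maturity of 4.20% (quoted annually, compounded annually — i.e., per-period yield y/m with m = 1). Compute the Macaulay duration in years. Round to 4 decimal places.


Coupon per period c = face * coupon_rate / m = 6.800000
Periods per year m = 1; per-period yield y/m = 0.042000
Number of cashflows N = 2
Cashflows (t years, CF_t, discount factor 1/(1+y/m)^(m*t), PV):
  t = 1.0000: CF_t = 6.800000, DF = 0.959693, PV = 6.525912
  t = 2.0000: CF_t = 106.800000, DF = 0.921010, PV = 98.363917
Price P = sum_t PV_t = 104.889829
Macaulay numerator sum_t t * PV_t:
  t * PV_t at t = 1.0000: 6.525912
  t * PV_t at t = 2.0000: 196.727834
Macaulay duration D = (sum_t t * PV_t) / P = 203.253746 / 104.889829 = 1.937783

Answer: Macaulay duration = 1.9378 years


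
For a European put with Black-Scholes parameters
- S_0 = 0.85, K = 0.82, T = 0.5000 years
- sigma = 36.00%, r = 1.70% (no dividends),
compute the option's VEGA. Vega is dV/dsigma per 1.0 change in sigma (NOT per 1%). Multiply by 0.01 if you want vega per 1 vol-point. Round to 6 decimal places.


d1 = 0.3018246374; d2 = 0.0472661962
phi(d1) = 0.3811784697; exp(-qT) = 1.0000000000; exp(-rT) = 0.9915360229
Vega = S * exp(-qT) * phi(d1) * sqrt(T) = 0.8500 * 1.0000000000 * 0.3811784697 * 0.7071067812 = 0.229104

Answer: Vega = 0.229104


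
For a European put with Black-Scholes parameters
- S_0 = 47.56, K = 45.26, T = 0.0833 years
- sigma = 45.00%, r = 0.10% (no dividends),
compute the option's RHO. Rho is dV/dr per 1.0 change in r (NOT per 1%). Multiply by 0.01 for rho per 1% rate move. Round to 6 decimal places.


Answer: Rho = -1.415525

Derivation:
d1 = 0.4472345886; d2 = 0.3173567614
phi(d1) = 0.3609745139; exp(-qT) = 1.0000000000; exp(-rT) = 0.9999167035
N(-d2) = 0.3754864561
Rho = -K*T*exp(-rT)*N(-d2) = -45.2600 * 0.0833 * 0.9999167035 * 0.3754864561 = -1.415525


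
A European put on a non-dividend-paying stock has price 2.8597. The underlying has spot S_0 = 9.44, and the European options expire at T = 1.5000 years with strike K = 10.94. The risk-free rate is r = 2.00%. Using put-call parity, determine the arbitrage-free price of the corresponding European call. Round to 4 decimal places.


Answer: Call price = 1.6830

Derivation:
Put-call parity: C - P = S_0 * exp(-qT) - K * exp(-rT).
S_0 * exp(-qT) = 9.4400 * 1.00000000 = 9.44000000
K * exp(-rT) = 10.9400 * 0.97044553 = 10.61667414
C = P + S*exp(-qT) - K*exp(-rT)
C = 2.8597 + 9.44000000 - 10.61667414 = 1.6830


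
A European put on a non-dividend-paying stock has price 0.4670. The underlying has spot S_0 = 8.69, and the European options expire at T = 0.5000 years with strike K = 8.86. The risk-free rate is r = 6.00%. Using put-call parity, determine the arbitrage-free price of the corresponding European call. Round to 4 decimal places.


Answer: Call price = 0.5589

Derivation:
Put-call parity: C - P = S_0 * exp(-qT) - K * exp(-rT).
S_0 * exp(-qT) = 8.6900 * 1.00000000 = 8.69000000
K * exp(-rT) = 8.8600 * 0.97044553 = 8.59814743
C = P + S*exp(-qT) - K*exp(-rT)
C = 0.4670 + 8.69000000 - 8.59814743 = 0.5589


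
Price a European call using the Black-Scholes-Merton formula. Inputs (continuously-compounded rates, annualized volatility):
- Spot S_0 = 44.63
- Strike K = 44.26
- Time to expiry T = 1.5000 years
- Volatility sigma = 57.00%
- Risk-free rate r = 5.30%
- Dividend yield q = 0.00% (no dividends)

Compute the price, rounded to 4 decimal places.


d1 = (ln(S/K) + (r - q + 0.5*sigma^2) * T) / (sigma * sqrt(T)) = 0.47485714
d2 = d1 - sigma * sqrt(T) = -0.22324743
exp(-rT) = 0.92357802; exp(-qT) = 1.00000000
C = S_0 * exp(-qT) * N(d1) - K * exp(-rT) * N(d2)
N(d1) = 0.68255560; N(d2) = 0.41167147
C = 44.6300 * 1.00000000 * 0.68255560 - 44.2600 * 0.92357802 * 0.41167147 = 13.6343

Answer: Price = 13.6343


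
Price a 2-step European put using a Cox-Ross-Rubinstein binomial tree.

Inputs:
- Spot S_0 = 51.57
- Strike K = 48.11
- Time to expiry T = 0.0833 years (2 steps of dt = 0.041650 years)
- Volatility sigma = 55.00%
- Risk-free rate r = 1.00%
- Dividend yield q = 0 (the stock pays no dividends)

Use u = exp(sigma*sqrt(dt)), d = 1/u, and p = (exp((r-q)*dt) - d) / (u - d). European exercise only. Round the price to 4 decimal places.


Answer: Price = V(0,0) = 1.9114

Derivation:
dt = T/N = 0.041650
u = exp(sigma*sqrt(dt)) = 1.118788; d = 1/u = 0.893825
p = (exp((r-q)*dt) - d) / (u - d) = 0.473820
Discount per step: exp(-r*dt) = 0.999584
Stock lattice S(k, i) with i counting down-moves:
  k=0: S(0,0) = 51.5700
  k=1: S(1,0) = 57.6959; S(1,1) = 46.0945
  k=2: S(2,0) = 64.5495; S(2,1) = 51.5700; S(2,2) = 41.2004
Terminal payoffs V(N, i) = max(K - S_T, 0):
  V(2,0) = 0.000000; V(2,1) = 0.000000; V(2,2) = 6.909580
Backward induction: V(k, i) = exp(-r*dt) * [p * V(k+1, i) + (1-p) * V(k+1, i+1)].
  V(1,0) = exp(-r*dt) * [p*0.000000 + (1-p)*0.000000] = 0.000000
  V(1,1) = exp(-r*dt) * [p*0.000000 + (1-p)*6.909580] = 3.634170
  V(0,0) = exp(-r*dt) * [p*0.000000 + (1-p)*3.634170] = 1.911432


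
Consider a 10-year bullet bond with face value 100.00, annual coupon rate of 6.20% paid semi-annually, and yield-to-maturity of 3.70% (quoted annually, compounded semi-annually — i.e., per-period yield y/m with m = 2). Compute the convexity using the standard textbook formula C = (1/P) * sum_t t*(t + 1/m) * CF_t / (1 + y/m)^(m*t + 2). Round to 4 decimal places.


Coupon per period c = face * coupon_rate / m = 3.100000
Periods per year m = 2; per-period yield y/m = 0.018500
Number of cashflows N = 20
Cashflows (t years, CF_t, discount factor 1/(1+y/m)^(m*t), PV):
  t = 0.5000: CF_t = 3.100000, DF = 0.981836, PV = 3.043692
  t = 1.0000: CF_t = 3.100000, DF = 0.964002, PV = 2.988406
  t = 1.5000: CF_t = 3.100000, DF = 0.946492, PV = 2.934125
  t = 2.0000: CF_t = 3.100000, DF = 0.929300, PV = 2.880830
  t = 2.5000: CF_t = 3.100000, DF = 0.912420, PV = 2.828502
  t = 3.0000: CF_t = 3.100000, DF = 0.895847, PV = 2.777125
  t = 3.5000: CF_t = 3.100000, DF = 0.879575, PV = 2.726682
  t = 4.0000: CF_t = 3.100000, DF = 0.863598, PV = 2.677154
  t = 4.5000: CF_t = 3.100000, DF = 0.847912, PV = 2.628527
  t = 5.0000: CF_t = 3.100000, DF = 0.832510, PV = 2.580782
  t = 5.5000: CF_t = 3.100000, DF = 0.817389, PV = 2.533905
  t = 6.0000: CF_t = 3.100000, DF = 0.802542, PV = 2.487879
  t = 6.5000: CF_t = 3.100000, DF = 0.787964, PV = 2.442689
  t = 7.0000: CF_t = 3.100000, DF = 0.773652, PV = 2.398321
  t = 7.5000: CF_t = 3.100000, DF = 0.759599, PV = 2.354758
  t = 8.0000: CF_t = 3.100000, DF = 0.745802, PV = 2.311986
  t = 8.5000: CF_t = 3.100000, DF = 0.732255, PV = 2.269991
  t = 9.0000: CF_t = 3.100000, DF = 0.718954, PV = 2.228759
  t = 9.5000: CF_t = 3.100000, DF = 0.705895, PV = 2.188276
  t = 10.0000: CF_t = 103.100000, DF = 0.693074, PV = 71.455884
Price P = sum_t PV_t = 120.738273
Convexity numerator sum_t t*(t + 1/m) * CF_t / (1+y/m)^(m*t + 2):
  t = 0.5000: term = 1.467062
  t = 1.0000: term = 4.321244
  t = 1.5000: term = 8.485507
  t = 2.0000: term = 13.885627
  t = 2.5000: term = 20.450114
  t = 3.0000: term = 28.110122
  t = 3.5000: term = 36.799374
  t = 4.0000: term = 46.454080
  t = 4.5000: term = 57.012862
  t = 5.0000: term = 68.416679
  t = 5.5000: term = 80.608753
  t = 6.0000: term = 93.534501
  t = 6.5000: term = 107.141467
  t = 7.0000: term = 121.379254
  t = 7.5000: term = 136.199457
  t = 8.0000: term = 151.555606
  t = 8.5000: term = 167.403100
  t = 9.0000: term = 183.699148
  t = 9.5000: term = 200.402714
  t = 10.0000: term = 7232.779594
Convexity = (1/P) * sum = 8760.106266 / 120.738273 = 72.554510

Answer: Convexity = 72.5545


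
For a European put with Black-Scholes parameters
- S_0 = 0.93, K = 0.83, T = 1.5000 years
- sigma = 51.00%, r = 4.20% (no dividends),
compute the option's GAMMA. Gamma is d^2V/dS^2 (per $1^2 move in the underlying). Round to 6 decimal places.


Answer: Gamma = 0.575253

Derivation:
d1 = 0.5952962668; d2 = -0.0293236176
phi(d1) = 0.3341626743; exp(-qT) = 1.0000000000; exp(-rT) = 0.9389434737
Gamma = exp(-qT) * phi(d1) / (S * sigma * sqrt(T)) = 1.0000000000 * 0.3341626743 / (0.9300 * 0.5100 * 1.2247448714) = 0.575253


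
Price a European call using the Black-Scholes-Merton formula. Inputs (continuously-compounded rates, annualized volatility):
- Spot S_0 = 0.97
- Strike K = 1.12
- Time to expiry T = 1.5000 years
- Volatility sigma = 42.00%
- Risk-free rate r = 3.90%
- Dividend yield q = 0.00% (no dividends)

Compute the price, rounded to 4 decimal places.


Answer: Price = 0.1652

Derivation:
d1 = (ln(S/K) + (r - q + 0.5*sigma^2) * T) / (sigma * sqrt(T)) = 0.09139339
d2 = d1 - sigma * sqrt(T) = -0.42299945
exp(-rT) = 0.94317824; exp(-qT) = 1.00000000
C = S_0 * exp(-qT) * N(d1) - K * exp(-rT) * N(d2)
N(d1) = 0.53640999; N(d2) = 0.33614783
C = 0.9700 * 1.00000000 * 0.53640999 - 1.1200 * 0.94317824 * 0.33614783 = 0.1652


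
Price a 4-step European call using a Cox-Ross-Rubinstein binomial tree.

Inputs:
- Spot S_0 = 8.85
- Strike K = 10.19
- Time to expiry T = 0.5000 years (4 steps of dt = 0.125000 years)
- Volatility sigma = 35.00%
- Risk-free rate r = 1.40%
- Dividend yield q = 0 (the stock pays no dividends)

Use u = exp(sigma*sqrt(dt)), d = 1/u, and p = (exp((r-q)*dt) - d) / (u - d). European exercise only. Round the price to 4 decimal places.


dt = T/N = 0.125000
u = exp(sigma*sqrt(dt)) = 1.131726; d = 1/u = 0.883606
p = (exp((r-q)*dt) - d) / (u - d) = 0.476163
Discount per step: exp(-r*dt) = 0.998252
Stock lattice S(k, i) with i counting down-moves:
  k=0: S(0,0) = 8.8500
  k=1: S(1,0) = 10.0158; S(1,1) = 7.8199
  k=2: S(2,0) = 11.3351; S(2,1) = 8.8500; S(2,2) = 6.9097
  k=3: S(3,0) = 12.8282; S(3,1) = 10.0158; S(3,2) = 7.8199; S(3,3) = 6.1055
  k=4: S(4,0) = 14.5180; S(4,1) = 11.3351; S(4,2) = 8.8500; S(4,3) = 6.9097; S(4,4) = 5.3948
Terminal payoffs V(N, i) = max(S_T - K, 0):
  V(4,0) = 4.328043; V(4,1) = 1.145108; V(4,2) = 0.000000; V(4,3) = 0.000000; V(4,4) = 0.000000
Backward induction: V(k, i) = exp(-r*dt) * [p * V(k+1, i) + (1-p) * V(k+1, i+1)].
  V(3,0) = exp(-r*dt) * [p*4.328043 + (1-p)*1.145108] = 2.656051
  V(3,1) = exp(-r*dt) * [p*1.145108 + (1-p)*0.000000] = 0.544304
  V(3,2) = exp(-r*dt) * [p*0.000000 + (1-p)*0.000000] = 0.000000
  V(3,3) = exp(-r*dt) * [p*0.000000 + (1-p)*0.000000] = 0.000000
  V(2,0) = exp(-r*dt) * [p*2.656051 + (1-p)*0.544304] = 1.547130
  V(2,1) = exp(-r*dt) * [p*0.544304 + (1-p)*0.000000] = 0.258724
  V(2,2) = exp(-r*dt) * [p*0.000000 + (1-p)*0.000000] = 0.000000
  V(1,0) = exp(-r*dt) * [p*1.547130 + (1-p)*0.258724] = 0.870690
  V(1,1) = exp(-r*dt) * [p*0.258724 + (1-p)*0.000000] = 0.122979
  V(0,0) = exp(-r*dt) * [p*0.870690 + (1-p)*0.122979] = 0.478174

Answer: Price = V(0,0) = 0.4782


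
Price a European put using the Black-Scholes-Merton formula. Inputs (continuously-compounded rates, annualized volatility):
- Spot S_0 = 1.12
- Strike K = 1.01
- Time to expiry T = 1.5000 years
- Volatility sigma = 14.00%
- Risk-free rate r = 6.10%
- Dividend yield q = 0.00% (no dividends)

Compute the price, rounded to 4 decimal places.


d1 = (ln(S/K) + (r - q + 0.5*sigma^2) * T) / (sigma * sqrt(T)) = 1.22228578
d2 = d1 - sigma * sqrt(T) = 1.05082150
exp(-rT) = 0.91256132; exp(-qT) = 1.00000000
P = K * exp(-rT) * N(-d2) - S_0 * exp(-qT) * N(-d1)
N(-d1) = 0.11079979; N(-d2) = 0.14667029
P = 1.0100 * 0.91256132 * 0.14667029 - 1.1200 * 1.00000000 * 0.11079979 = 0.0111

Answer: Price = 0.0111


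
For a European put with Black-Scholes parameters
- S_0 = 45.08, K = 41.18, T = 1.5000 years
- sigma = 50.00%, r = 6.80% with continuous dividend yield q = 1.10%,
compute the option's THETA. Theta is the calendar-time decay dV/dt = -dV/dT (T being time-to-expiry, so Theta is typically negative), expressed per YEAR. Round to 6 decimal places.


Answer: Theta = -1.879224

Derivation:
d1 = 0.5935701321; d2 = -0.0188023036
phi(d1) = 0.3345057251; exp(-qT) = 0.9836353794; exp(-rT) = 0.9030295517
Theta = -S*exp(-qT)*phi(d1)*sigma/(2*sqrt(T)) + r*K*exp(-rT)*N(-d2) - q*S*exp(-qT)*N(-d1)
N(-d1) = 0.2763998314; N(-d2) = 0.5075005919; sqrt(T) = 1.2247448714
Term 1 = -45.0800 * 0.9836353794 * 0.3345057251 * 0.5000 / (2 * 1.2247448714) = -3.0277219039
Term 2 = 0.0680 * 41.1800 * 0.9030295517 * 0.5075005919 = 1.2833164787
Term 3 = -0.0110 * 45.0800 * 0.9836353794 * 0.2763998314 = -0.1348181947
Theta = -3.0277219039 + (1.2833164787) + (-0.1348181947) = -1.879224


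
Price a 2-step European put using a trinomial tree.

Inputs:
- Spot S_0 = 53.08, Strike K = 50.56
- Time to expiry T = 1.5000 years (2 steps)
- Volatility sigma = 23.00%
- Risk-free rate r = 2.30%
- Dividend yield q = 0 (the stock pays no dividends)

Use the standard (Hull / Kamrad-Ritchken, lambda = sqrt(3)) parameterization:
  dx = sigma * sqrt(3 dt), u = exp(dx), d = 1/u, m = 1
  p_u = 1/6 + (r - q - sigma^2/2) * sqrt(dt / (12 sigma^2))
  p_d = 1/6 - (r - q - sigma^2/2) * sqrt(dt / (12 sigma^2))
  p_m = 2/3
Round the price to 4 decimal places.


Answer: Price = V(0,0) = 3.5182

Derivation:
dt = T/N = 0.750000; dx = sigma*sqrt(3*dt) = 0.345000
u = exp(dx) = 1.411990; d = 1/u = 0.708220
p_u = 0.162917, p_m = 0.666667, p_d = 0.170417
Discount per step: exp(-r*dt) = 0.982898
Stock lattice S(k, j) with j the centered position index:
  k=0: S(0,+0) = 53.0800
  k=1: S(1,-1) = 37.5923; S(1,+0) = 53.0800; S(1,+1) = 74.9484
  k=2: S(2,-2) = 26.6237; S(2,-1) = 37.5923; S(2,+0) = 53.0800; S(2,+1) = 74.9484; S(2,+2) = 105.8264
Terminal payoffs V(N, j) = max(K - S_T, 0):
  V(2,-2) = 23.936342; V(2,-1) = 12.967664; V(2,+0) = 0.000000; V(2,+1) = 0.000000; V(2,+2) = 0.000000
Backward induction: V(k, j) = exp(-r*dt) * [p_u * V(k+1, j+1) + p_m * V(k+1, j) + p_d * V(k+1, j-1)]
  V(1,-1) = exp(-r*dt) * [p_u*0.000000 + p_m*12.967664 + p_d*23.936342] = 12.506650
  V(1,+0) = exp(-r*dt) * [p_u*0.000000 + p_m*0.000000 + p_d*12.967664] = 2.172112
  V(1,+1) = exp(-r*dt) * [p_u*0.000000 + p_m*0.000000 + p_d*0.000000] = 0.000000
  V(0,+0) = exp(-r*dt) * [p_u*0.000000 + p_m*2.172112 + p_d*12.506650] = 3.518201


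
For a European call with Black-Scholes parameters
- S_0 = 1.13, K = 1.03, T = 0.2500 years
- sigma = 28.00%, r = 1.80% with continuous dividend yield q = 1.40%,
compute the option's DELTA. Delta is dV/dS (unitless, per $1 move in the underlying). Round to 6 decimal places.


d1 = 0.7389916463; d2 = 0.5989916463
phi(d1) = 0.3036155974; exp(-qT) = 0.9965061179; exp(-rT) = 0.9955101098
N(d1) = 0.7700439650
Delta = exp(-qT) * N(d1) = 0.9965061179 * 0.7700439650 = 0.767354

Answer: Delta = 0.767354


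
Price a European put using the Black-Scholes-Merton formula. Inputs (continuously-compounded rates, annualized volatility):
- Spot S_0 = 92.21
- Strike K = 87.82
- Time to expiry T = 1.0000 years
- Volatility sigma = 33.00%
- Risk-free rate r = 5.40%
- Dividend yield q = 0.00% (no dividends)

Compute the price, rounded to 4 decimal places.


d1 = (ln(S/K) + (r - q + 0.5*sigma^2) * T) / (sigma * sqrt(T)) = 0.47645248
d2 = d1 - sigma * sqrt(T) = 0.14645248
exp(-rT) = 0.94743211; exp(-qT) = 1.00000000
P = K * exp(-rT) * N(-d2) - S_0 * exp(-qT) * N(-d1)
N(-d1) = 0.31687603; N(-d2) = 0.44178210
P = 87.8200 * 0.94743211 * 0.44178210 - 92.2100 * 1.00000000 * 0.31687603 = 7.5387

Answer: Price = 7.5387


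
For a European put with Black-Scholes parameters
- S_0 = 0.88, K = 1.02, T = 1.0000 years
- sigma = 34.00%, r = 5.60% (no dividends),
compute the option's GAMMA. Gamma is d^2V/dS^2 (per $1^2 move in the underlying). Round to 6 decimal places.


d1 = -0.0995176435; d2 = -0.4395176435
phi(d1) = 0.3969716490; exp(-qT) = 1.0000000000; exp(-rT) = 0.9455391359
Gamma = exp(-qT) * phi(d1) / (S * sigma * sqrt(T)) = 1.0000000000 * 0.3969716490 / (0.8800 * 0.3400 * 1.0000000000) = 1.326777

Answer: Gamma = 1.326777


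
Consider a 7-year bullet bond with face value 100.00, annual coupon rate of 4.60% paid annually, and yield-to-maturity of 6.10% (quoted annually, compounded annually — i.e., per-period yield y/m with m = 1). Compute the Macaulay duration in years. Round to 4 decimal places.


Answer: Macaulay duration = 6.0966 years

Derivation:
Coupon per period c = face * coupon_rate / m = 4.600000
Periods per year m = 1; per-period yield y/m = 0.061000
Number of cashflows N = 7
Cashflows (t years, CF_t, discount factor 1/(1+y/m)^(m*t), PV):
  t = 1.0000: CF_t = 4.600000, DF = 0.942507, PV = 4.335533
  t = 2.0000: CF_t = 4.600000, DF = 0.888320, PV = 4.086270
  t = 3.0000: CF_t = 4.600000, DF = 0.837247, PV = 3.851338
  t = 4.0000: CF_t = 4.600000, DF = 0.789112, PV = 3.629914
  t = 5.0000: CF_t = 4.600000, DF = 0.743743, PV = 3.421219
  t = 6.0000: CF_t = 4.600000, DF = 0.700983, PV = 3.224523
  t = 7.0000: CF_t = 104.600000, DF = 0.660682, PV = 69.107311
Price P = sum_t PV_t = 91.656109
Macaulay numerator sum_t t * PV_t:
  t * PV_t at t = 1.0000: 4.335533
  t * PV_t at t = 2.0000: 8.172540
  t * PV_t at t = 3.0000: 11.554015
  t * PV_t at t = 4.0000: 14.519655
  t * PV_t at t = 5.0000: 17.106096
  t * PV_t at t = 6.0000: 19.347140
  t * PV_t at t = 7.0000: 483.751180
Macaulay duration D = (sum_t t * PV_t) / P = 558.786159 / 91.656109 = 6.096551


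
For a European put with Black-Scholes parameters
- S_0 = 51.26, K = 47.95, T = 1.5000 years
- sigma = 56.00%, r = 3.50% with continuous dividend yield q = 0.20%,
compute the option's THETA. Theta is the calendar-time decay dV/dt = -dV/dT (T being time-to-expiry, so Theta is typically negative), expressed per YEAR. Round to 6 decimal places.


Answer: Theta = -3.212959

Derivation:
d1 = 0.5124273049; d2 = -0.1734298231
phi(d1) = 0.3498574810; exp(-qT) = 0.9970044955; exp(-rT) = 0.9488543211
Theta = -S*exp(-qT)*phi(d1)*sigma/(2*sqrt(T)) + r*K*exp(-rT)*N(-d2) - q*S*exp(-qT)*N(-d1)
N(-d1) = 0.3041759926; N(-d2) = 0.5688432076; sqrt(T) = 1.2247448714
Term 1 = -51.2600 * 0.9970044955 * 0.3498574810 * 0.5600 / (2 * 1.2247448714) = -4.0877025417
Term 2 = 0.0350 * 47.9500 * 0.9488543211 * 0.5688432076 = 0.9058343224
Term 3 = -0.0020 * 51.2600 * 0.9970044955 * 0.3041759926 = -0.0310907106
Theta = -4.0877025417 + (0.9058343224) + (-0.0310907106) = -3.212959


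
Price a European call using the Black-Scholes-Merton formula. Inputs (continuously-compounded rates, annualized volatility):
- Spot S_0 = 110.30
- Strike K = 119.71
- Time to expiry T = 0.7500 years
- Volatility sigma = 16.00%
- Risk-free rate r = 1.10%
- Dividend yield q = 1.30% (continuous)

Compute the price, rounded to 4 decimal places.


d1 = (ln(S/K) + (r - q + 0.5*sigma^2) * T) / (sigma * sqrt(T)) = -0.53237631
d2 = d1 - sigma * sqrt(T) = -0.67094037
exp(-rT) = 0.99178394; exp(-qT) = 0.99029738
C = S_0 * exp(-qT) * N(d1) - K * exp(-rT) * N(d2)
N(d1) = 0.29723270; N(d2) = 0.25112926
C = 110.3000 * 0.99029738 * 0.29723270 - 119.7100 * 0.99178394 * 0.25112926 = 2.6510

Answer: Price = 2.6510


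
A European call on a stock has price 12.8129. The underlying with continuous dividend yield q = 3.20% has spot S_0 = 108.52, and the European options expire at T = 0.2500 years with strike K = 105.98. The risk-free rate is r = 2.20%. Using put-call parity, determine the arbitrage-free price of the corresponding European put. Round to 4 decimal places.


Answer: Put price = 10.5563

Derivation:
Put-call parity: C - P = S_0 * exp(-qT) - K * exp(-rT).
S_0 * exp(-qT) = 108.5200 * 0.99203191 = 107.65530340
K * exp(-rT) = 105.9800 * 0.99451510 = 105.39871001
P = C - S*exp(-qT) + K*exp(-rT)
P = 12.8129 - 107.65530340 + 105.39871001 = 10.5563
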